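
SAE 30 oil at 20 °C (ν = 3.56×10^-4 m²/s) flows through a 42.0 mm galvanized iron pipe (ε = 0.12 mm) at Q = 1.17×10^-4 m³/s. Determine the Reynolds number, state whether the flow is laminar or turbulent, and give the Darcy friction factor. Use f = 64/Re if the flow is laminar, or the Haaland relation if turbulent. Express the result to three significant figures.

Re ≈ 9.96; laminar; f = 64/Re ≈ 6.42

V = 4Q/(πD²) = 0.08445 m/s
Re = VD/ν = 0.08445·0.0420/3.56×10^-4 = 9.96
Re < 2300 → laminar → f = 64/Re = 6.424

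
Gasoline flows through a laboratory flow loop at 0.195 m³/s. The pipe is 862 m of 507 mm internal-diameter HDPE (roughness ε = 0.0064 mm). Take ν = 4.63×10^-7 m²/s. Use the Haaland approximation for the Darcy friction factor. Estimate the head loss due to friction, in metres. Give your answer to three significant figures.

V = 4Q/(πD²) = 4·0.195/(π·0.507²) = 0.9659 m/s
Re = VD/ν = 0.9659·0.507/4.63×10^-7 = 1.06×10^6 → turbulent
ε/D = 0.0064/507 = 1.26×10^-5
Haaland: f = 0.01172
h_f = f(L/D)V²/(2g) = 0.01172·(862/0.507)·0.9659²/(2·9.81) = 0.9474 m

h_f ≈ 0.947 m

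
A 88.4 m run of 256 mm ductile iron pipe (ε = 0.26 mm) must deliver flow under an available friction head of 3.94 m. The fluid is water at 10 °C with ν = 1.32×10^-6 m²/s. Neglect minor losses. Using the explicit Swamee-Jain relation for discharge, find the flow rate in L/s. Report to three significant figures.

Swamee-Jain (Type II): Q = -0.965·√(gD⁵h_f/L)·ln[ε/(3.7D) + √(3.17ν²L/(gD³h_f))]
√(gD⁵h_f/L) = √(9.81·0.256⁵·3.94/88.4) = 0.02193
ε/(3.7D) = 2.74×10^-4; √(3.17ν²L/(gD³h_f)) = 2.74×10^-5
Q = -0.965·0.02193·ln(3.019×10^-4) = 0.1715 m³/s
Check: V = 3.33 m/s, Re = 6.46×10^5, f = 0.02028, h_f = 3.96 m ≈ 3.94 m ✓

Q ≈ 171 L/s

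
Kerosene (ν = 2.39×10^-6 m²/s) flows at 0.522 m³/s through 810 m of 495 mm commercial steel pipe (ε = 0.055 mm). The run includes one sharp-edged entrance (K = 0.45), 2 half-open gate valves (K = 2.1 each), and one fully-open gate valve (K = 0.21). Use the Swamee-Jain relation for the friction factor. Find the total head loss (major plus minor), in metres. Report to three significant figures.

H_L ≈ 10.7 m

V = 4Q/(πD²) = 2.713 m/s; V²/2g = 0.3750 m
Re = 5.62×10^5, ε/D = 1.11×10^-4 → f = 0.01441 (Swamee-Jain)
Major: h_f = f(L/D)·V²/2g = 0.01441·1636·0.3750 = 8.845 m
Minor: ΣK = 4.86; h_m = ΣK·V²/2g = 1.823 m
Total H_L = 8.845 + 1.823 = 10.67 m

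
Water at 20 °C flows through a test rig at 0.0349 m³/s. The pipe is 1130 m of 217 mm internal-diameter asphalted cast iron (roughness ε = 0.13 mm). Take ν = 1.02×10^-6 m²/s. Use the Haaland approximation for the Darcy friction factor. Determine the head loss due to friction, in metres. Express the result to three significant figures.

h_f ≈ 4.52 m

V = 4Q/(πD²) = 4·0.0349/(π·0.217²) = 0.9437 m/s
Re = VD/ν = 0.9437·0.217/1.02×10^-6 = 2.01×10^5 → turbulent
ε/D = 0.13/217 = 5.99×10^-4
Haaland: f = 0.01914
h_f = f(L/D)V²/(2g) = 0.01914·(1130/0.217)·0.9437²/(2·9.81) = 4.523 m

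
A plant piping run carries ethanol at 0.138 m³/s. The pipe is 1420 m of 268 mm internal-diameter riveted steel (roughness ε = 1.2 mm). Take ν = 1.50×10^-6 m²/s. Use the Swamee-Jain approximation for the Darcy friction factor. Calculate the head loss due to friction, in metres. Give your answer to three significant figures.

V = 4Q/(πD²) = 4·0.138/(π·0.268²) = 2.446 m/s
Re = VD/ν = 2.446·0.268/1.50×10^-6 = 4.37×10^5 → turbulent
ε/D = 1.2/268 = 0.00448
Swamee-Jain: f = 0.02972
h_f = f(L/D)V²/(2g) = 0.02972·(1420/0.268)·2.446²/(2·9.81) = 48.04 m

h_f ≈ 48.0 m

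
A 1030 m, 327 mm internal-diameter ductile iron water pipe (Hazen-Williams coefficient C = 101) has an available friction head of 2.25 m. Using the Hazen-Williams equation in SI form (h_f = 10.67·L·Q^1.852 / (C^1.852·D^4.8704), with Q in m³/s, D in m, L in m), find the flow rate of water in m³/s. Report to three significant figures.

Rearranging: Q = [h_f·C^1.852·D^4.8704 / (10.67·L)]^(1/1.852)
Q = [2.25·101^1.852·0.327^4.8704 / (10.67·1030)]^0.540 = 0.05443 m³/s

Q ≈ 0.0544 m³/s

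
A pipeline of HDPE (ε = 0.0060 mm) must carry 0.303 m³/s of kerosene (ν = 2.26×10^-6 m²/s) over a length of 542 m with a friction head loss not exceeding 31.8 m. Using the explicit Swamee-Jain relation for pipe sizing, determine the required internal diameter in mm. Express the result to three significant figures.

D ≈ 282 mm

Swamee-Jain (Type III): D = 0.66·[ε^1.25·(LQ²/(gh_f))^4.75 + ν·Q^9.4·(L/(gh_f))^5.2]^0.04
LQ²/(gh_f) = 0.1595; L/(gh_f) = 1.737
Term 1 = ε^1.25·(…)^4.75 = 4.85×10^-11; Term 2 = ν·Q^9.4·(…)^5.2 = 5.34×10^-10
D = 0.66·(4.85×10^-11 + 5.34×10^-10)^0.04 = 0.2819 m = 282 mm
Check: V = 4.85 m/s, Re = 6.05×10^5, f = 0.01303, h_f = 30.1 m ≈ 31.8 m ✓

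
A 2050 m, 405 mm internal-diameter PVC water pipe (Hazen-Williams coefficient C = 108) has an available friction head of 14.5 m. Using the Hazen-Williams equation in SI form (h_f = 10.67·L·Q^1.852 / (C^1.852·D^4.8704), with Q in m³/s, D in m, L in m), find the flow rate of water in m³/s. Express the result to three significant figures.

Rearranging: Q = [h_f·C^1.852·D^4.8704 / (10.67·L)]^(1/1.852)
Q = [14.5·108^1.852·0.405^4.8704 / (10.67·2050)]^0.540 = 0.1927 m³/s

Q ≈ 0.193 m³/s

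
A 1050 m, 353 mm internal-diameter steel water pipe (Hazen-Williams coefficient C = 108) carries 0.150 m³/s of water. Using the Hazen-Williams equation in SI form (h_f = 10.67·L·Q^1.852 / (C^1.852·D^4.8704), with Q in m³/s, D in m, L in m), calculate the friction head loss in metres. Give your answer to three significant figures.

h_f = 10.67·1050·0.150^1.852 / (108^1.852·0.353^4.8704) = 9.122 m

h_f ≈ 9.12 m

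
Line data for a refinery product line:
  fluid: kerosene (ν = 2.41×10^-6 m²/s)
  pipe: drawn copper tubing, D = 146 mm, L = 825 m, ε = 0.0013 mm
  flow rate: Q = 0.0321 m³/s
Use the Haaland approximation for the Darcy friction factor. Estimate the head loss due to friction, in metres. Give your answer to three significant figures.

V = 4Q/(πD²) = 4·0.0321/(π·0.146²) = 1.917 m/s
Re = VD/ν = 1.917·0.146/2.41×10^-6 = 1.16×10^5 → turbulent
ε/D = 0.0013/146 = 8.90×10^-6
Haaland: f = 0.01732
h_f = f(L/D)V²/(2g) = 0.01732·(825/0.146)·1.917²/(2·9.81) = 18.33 m

h_f ≈ 18.3 m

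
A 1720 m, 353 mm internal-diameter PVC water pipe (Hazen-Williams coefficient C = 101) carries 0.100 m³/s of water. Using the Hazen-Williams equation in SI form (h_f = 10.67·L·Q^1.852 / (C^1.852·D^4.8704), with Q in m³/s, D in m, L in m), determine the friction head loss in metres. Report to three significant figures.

h_f = 10.67·1720·0.100^1.852 / (101^1.852·0.353^4.8704) = 7.984 m

h_f ≈ 7.98 m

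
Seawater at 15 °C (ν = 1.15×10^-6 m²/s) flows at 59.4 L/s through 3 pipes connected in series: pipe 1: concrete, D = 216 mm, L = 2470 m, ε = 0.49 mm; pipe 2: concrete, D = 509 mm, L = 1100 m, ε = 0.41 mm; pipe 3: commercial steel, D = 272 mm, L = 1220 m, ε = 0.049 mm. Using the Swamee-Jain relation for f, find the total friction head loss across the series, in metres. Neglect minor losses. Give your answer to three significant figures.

H ≈ 42.3 m

Pipe 1: V = 1.621 m/s, Re = 3.04×10^5, ε/D = 0.00227, f = 0.02492, h_1 = f(L/D)V²/2g = 38.16 m
Pipe 2: V = 0.2919 m/s, Re = 1.29×10^5, ε/D = 8.06×10^-4, f = 0.02111, h_2 = f(L/D)V²/2g = 0.1981 m
Pipe 3: V = 1.022 m/s, Re = 2.42×10^5, ε/D = 1.80×10^-4, f = 0.01657, h_3 = f(L/D)V²/2g = 3.960 m
Series → Q common, losses add: H = Σh = 42.32 m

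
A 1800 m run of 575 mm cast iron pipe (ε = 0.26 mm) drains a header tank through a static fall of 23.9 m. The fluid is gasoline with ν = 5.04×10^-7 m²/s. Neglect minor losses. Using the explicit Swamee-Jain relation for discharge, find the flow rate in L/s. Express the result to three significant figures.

Q ≈ 783 L/s

Swamee-Jain (Type II): Q = -0.965·√(gD⁵h_f/L)·ln[ε/(3.7D) + √(3.17ν²L/(gD³h_f))]
√(gD⁵h_f/L) = √(9.81·0.575⁵·23.9/1800) = 0.09048
ε/(3.7D) = 1.22×10^-4; √(3.17ν²L/(gD³h_f)) = 5.70×10^-6
Q = -0.965·0.09048·ln(1.279×10^-4) = 0.7827 m³/s
Check: V = 3.01 m/s, Re = 3.44×10^6, f = 0.01655, h_f = 24.0 m ≈ 23.9 m ✓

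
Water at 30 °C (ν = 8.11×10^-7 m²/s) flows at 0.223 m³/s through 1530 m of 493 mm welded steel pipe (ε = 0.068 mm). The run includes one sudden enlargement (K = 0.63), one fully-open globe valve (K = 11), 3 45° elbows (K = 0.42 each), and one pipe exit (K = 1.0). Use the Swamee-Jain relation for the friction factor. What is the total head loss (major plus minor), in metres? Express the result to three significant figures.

V = 4Q/(πD²) = 1.168 m/s; V²/2g = 0.06956 m
Re = 7.10×10^5, ε/D = 1.38×10^-4 → f = 0.01441 (Swamee-Jain)
Major: h_f = f(L/D)·V²/2g = 0.01441·3103·0.06956 = 3.111 m
Minor: ΣK = 13.9; h_m = ΣK·V²/2g = 0.9662 m
Total H_L = 3.111 + 0.9662 = 4.077 m

H_L ≈ 4.08 m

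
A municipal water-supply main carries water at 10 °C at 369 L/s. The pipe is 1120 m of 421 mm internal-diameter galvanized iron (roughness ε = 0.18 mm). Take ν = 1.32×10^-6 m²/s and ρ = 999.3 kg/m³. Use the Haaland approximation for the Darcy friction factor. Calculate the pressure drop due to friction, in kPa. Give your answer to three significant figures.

V = 4Q/(πD²) = 4·0.369/(π·0.421²) = 2.651 m/s
Re = VD/ν = 2.651·0.421/1.32×10^-6 = 8.45×10^5 → turbulent
ε/D = 0.18/421 = 4.28×10^-4
Haaland: f = 0.01674
h_f = f(L/D)V²/(2g) = 0.01674·(1120/0.421)·2.651²/(2·9.81) = 15.95 m
Δp = ρg·h_f = 999.3·9.81·15.95 = 156.3 kPa

Δp ≈ 156 kPa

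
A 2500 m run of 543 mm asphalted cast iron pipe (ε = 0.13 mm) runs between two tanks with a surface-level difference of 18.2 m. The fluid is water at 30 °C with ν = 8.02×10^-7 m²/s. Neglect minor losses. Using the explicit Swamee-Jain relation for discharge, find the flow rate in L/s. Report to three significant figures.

Swamee-Jain (Type II): Q = -0.965·√(gD⁵h_f/L)·ln[ε/(3.7D) + √(3.17ν²L/(gD³h_f))]
√(gD⁵h_f/L) = √(9.81·0.543⁵·18.2/2500) = 0.05806
ε/(3.7D) = 6.47×10^-5; √(3.17ν²L/(gD³h_f)) = 1.34×10^-5
Q = -0.965·0.05806·ln(7.806×10^-5) = 0.5299 m³/s
Check: V = 2.29 m/s, Re = 1.55×10^6, f = 0.01490, h_f = 18.3 m ≈ 18.2 m ✓

Q ≈ 530 L/s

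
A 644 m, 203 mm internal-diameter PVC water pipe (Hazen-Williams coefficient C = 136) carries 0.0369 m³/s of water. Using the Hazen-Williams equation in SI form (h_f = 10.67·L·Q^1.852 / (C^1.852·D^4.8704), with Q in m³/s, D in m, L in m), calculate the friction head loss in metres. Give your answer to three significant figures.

h_f ≈ 4.02 m

h_f = 10.67·644·0.0369^1.852 / (136^1.852·0.203^4.8704) = 4.024 m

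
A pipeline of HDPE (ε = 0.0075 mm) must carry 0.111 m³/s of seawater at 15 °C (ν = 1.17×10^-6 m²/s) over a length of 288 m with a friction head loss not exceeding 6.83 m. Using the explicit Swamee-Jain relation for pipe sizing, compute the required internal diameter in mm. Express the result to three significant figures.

D ≈ 228 mm

Swamee-Jain (Type III): D = 0.66·[ε^1.25·(LQ²/(gh_f))^4.75 + ν·Q^9.4·(L/(gh_f))^5.2]^0.04
LQ²/(gh_f) = 0.05296; L/(gh_f) = 4.298
Term 1 = ε^1.25·(…)^4.75 = 3.41×10^-13; Term 2 = ν·Q^9.4·(…)^5.2 = 2.44×10^-12
D = 0.66·(3.41×10^-13 + 2.44×10^-12)^0.04 = 0.2277 m = 228 mm
Check: V = 2.73 m/s, Re = 5.31×10^5, f = 0.01348, h_f = 6.46 m ≈ 6.83 m ✓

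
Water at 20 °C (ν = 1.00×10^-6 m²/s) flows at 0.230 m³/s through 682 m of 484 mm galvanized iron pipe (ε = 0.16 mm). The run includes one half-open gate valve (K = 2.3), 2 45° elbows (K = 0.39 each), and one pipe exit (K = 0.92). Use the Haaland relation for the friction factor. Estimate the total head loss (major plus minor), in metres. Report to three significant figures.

H_L ≈ 2.14 m

V = 4Q/(πD²) = 1.250 m/s; V²/2g = 0.07965 m
Re = 6.05×10^5, ε/D = 3.31×10^-4 → f = 0.01622 (Haaland)
Major: h_f = f(L/D)·V²/2g = 0.01622·1409·0.07965 = 1.821 m
Minor: ΣK = 4.00; h_m = ΣK·V²/2g = 0.3186 m
Total H_L = 1.821 + 0.3186 = 2.139 m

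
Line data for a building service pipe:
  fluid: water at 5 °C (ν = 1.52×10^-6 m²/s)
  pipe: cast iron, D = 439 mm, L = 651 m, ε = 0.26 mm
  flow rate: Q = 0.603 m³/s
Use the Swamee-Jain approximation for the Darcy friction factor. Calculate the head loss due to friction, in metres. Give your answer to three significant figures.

h_f ≈ 21.4 m

V = 4Q/(πD²) = 4·0.603/(π·0.439²) = 3.984 m/s
Re = VD/ν = 3.984·0.439/1.52×10^-6 = 1.15×10^6 → turbulent
ε/D = 0.26/439 = 5.92×10^-4
Swamee-Jain: f = 0.01783
h_f = f(L/D)V²/(2g) = 0.01783·(651/0.439)·3.984²/(2·9.81) = 21.39 m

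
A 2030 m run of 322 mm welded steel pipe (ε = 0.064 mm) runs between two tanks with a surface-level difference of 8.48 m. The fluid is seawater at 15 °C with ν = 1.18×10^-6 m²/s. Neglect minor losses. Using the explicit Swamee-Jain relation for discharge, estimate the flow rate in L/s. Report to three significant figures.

Swamee-Jain (Type II): Q = -0.965·√(gD⁵h_f/L)·ln[ε/(3.7D) + √(3.17ν²L/(gD³h_f))]
√(gD⁵h_f/L) = √(9.81·0.322⁵·8.48/2030) = 0.01191
ε/(3.7D) = 5.37×10^-5; √(3.17ν²L/(gD³h_f)) = 5.68×10^-5
Q = -0.965·0.01191·ln(1.105×10^-4) = 0.1047 m³/s
Check: V = 1.29 m/s, Re = 3.51×10^5, f = 0.01603, h_f = 8.52 m ≈ 8.48 m ✓

Q ≈ 105 L/s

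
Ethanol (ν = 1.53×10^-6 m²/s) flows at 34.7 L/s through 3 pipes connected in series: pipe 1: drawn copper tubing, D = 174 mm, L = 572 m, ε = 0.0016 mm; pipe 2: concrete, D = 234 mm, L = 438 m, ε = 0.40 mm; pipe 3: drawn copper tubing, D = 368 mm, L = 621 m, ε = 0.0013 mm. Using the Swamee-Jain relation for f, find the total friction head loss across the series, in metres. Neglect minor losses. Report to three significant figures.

H ≈ 7.45 m

Pipe 1: V = 1.459 m/s, Re = 1.66×10^5, ε/D = 9.20×10^-6, f = 0.01619, h_1 = f(L/D)V²/2g = 5.776 m
Pipe 2: V = 0.8069 m/s, Re = 1.23×10^5, ε/D = 0.00171, f = 0.02422, h_2 = f(L/D)V²/2g = 1.504 m
Pipe 3: V = 0.3262 m/s, Re = 7.85×10^4, ε/D = 3.53×10^-6, f = 0.01882, h_3 = f(L/D)V²/2g = 0.1723 m
Series → Q common, losses add: H = Σh = 7.452 m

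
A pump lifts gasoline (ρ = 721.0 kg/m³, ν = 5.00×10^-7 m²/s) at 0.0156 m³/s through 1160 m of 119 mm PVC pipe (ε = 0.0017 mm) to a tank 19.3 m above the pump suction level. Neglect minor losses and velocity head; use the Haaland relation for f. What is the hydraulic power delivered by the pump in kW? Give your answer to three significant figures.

V = 4Q/(πD²) = 1.403 m/s; Re = 3.34×10^5; ε/D = 1.43×10^-5; f = 0.01419
h_f = f(L/D)V²/2g = 13.87 m
Total head H = z + h_f = 19.3 + 13.87 = 33.17 m
P_hyd = ρgQH = 721.0·9.81·0.0156·33.17 = 3.659 kW

P_hyd ≈ 3.66 kW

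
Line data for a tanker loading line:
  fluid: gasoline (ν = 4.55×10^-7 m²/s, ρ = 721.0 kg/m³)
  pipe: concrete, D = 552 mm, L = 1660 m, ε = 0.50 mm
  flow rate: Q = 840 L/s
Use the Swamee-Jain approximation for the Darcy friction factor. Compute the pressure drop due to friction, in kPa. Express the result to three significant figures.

V = 4Q/(πD²) = 4·0.840/(π·0.552²) = 3.510 m/s
Re = VD/ν = 3.510·0.552/4.55×10^-7 = 4.26×10^6 → turbulent
ε/D = 0.50/552 = 9.06×10^-4
Swamee-Jain: f = 0.01929
h_f = f(L/D)V²/(2g) = 0.01929·(1660/0.552)·3.510²/(2·9.81) = 36.42 m
Δp = ρg·h_f = 721.0·9.81·36.42 = 257.6 kPa

Δp ≈ 258 kPa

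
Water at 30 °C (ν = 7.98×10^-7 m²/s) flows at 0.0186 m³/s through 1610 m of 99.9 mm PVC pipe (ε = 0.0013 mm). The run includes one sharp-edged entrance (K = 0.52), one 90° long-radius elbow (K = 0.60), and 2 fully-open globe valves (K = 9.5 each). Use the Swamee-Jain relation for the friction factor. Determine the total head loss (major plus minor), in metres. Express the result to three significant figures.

V = 4Q/(πD²) = 2.373 m/s; V²/2g = 0.2870 m
Re = 2.97×10^5, ε/D = 1.30×10^-5 → f = 0.01455 (Swamee-Jain)
Major: h_f = f(L/D)·V²/2g = 0.01455·16116·0.2870 = 67.31 m
Minor: ΣK = 20.1; h_m = ΣK·V²/2g = 5.774 m
Total H_L = 67.31 + 5.774 = 73.08 m

H_L ≈ 73.1 m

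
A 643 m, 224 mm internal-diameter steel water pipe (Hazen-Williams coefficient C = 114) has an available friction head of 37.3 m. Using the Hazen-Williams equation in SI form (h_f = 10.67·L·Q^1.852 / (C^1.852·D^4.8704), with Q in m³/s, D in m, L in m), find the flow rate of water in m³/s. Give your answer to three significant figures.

Q ≈ 0.133 m³/s

Rearranging: Q = [h_f·C^1.852·D^4.8704 / (10.67·L)]^(1/1.852)
Q = [37.3·114^1.852·0.224^4.8704 / (10.67·643)]^0.540 = 0.1335 m³/s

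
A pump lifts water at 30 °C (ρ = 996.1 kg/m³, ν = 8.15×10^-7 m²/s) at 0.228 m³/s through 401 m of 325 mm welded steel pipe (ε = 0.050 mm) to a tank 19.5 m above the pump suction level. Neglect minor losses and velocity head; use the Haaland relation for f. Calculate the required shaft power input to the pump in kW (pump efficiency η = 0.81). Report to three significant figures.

V = 4Q/(πD²) = 2.748 m/s; Re = 1.10×10^6; ε/D = 1.54×10^-4; f = 0.01398
h_f = f(L/D)V²/2g = 6.640 m
Total head H = z + h_f = 19.5 + 6.640 = 26.14 m
P_hyd = ρgQH = 996.1·9.81·0.228·26.14 = 58.24 kW
P_shaft = P_hyd/η = 58.24/0.81 = 71.90 kW

P_shaft ≈ 71.9 kW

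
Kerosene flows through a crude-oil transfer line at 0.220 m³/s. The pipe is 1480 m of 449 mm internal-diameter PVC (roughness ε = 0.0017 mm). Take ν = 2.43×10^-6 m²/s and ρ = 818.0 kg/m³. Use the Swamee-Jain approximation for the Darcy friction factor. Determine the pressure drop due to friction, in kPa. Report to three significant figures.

Δp ≈ 38.6 kPa

V = 4Q/(πD²) = 4·0.220/(π·0.449²) = 1.389 m/s
Re = VD/ν = 1.389·0.449/2.43×10^-6 = 2.57×10^5 → turbulent
ε/D = 0.0017/449 = 3.79×10^-6
Swamee-Jain: f = 0.01484
h_f = f(L/D)V²/(2g) = 0.01484·(1480/0.449)·1.389²/(2·9.81) = 4.814 m
Δp = ρg·h_f = 818.0·9.81·4.814 = 38.63 kPa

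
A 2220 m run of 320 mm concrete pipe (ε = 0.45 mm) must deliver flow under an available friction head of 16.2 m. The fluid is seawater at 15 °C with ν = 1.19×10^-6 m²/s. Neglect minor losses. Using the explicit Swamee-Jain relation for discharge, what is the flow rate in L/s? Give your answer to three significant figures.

Swamee-Jain (Type II): Q = -0.965·√(gD⁵h_f/L)·ln[ε/(3.7D) + √(3.17ν²L/(gD³h_f))]
√(gD⁵h_f/L) = √(9.81·0.320⁵·16.2/2220) = 0.01550
ε/(3.7D) = 3.80×10^-4; √(3.17ν²L/(gD³h_f)) = 4.37×10^-5
Q = -0.965·0.01550·ln(4.238×10^-4) = 0.1162 m³/s
Check: V = 1.44 m/s, Re = 3.88×10^5, f = 0.02211, h_f = 16.3 m ≈ 16.2 m ✓

Q ≈ 116 L/s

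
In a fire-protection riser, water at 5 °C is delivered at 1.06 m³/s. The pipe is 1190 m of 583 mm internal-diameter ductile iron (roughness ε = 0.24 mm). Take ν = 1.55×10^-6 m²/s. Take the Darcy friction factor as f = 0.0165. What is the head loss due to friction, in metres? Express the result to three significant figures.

V = 4Q/(πD²) = 4·1.06/(π·0.583²) = 3.971 m/s
h_f = f(L/D)V²/(2g) = 0.01650·(1190/0.583)·3.971²/(2·9.81) = 27.07 m

h_f ≈ 27.1 m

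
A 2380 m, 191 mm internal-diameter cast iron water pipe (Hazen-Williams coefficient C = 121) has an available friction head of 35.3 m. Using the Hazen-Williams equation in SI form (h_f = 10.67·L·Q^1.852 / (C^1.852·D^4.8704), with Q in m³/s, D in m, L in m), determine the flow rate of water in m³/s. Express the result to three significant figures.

Rearranging: Q = [h_f·C^1.852·D^4.8704 / (10.67·L)]^(1/1.852)
Q = [35.3·121^1.852·0.191^4.8704 / (10.67·2380)]^0.540 = 0.04461 m³/s

Q ≈ 0.0446 m³/s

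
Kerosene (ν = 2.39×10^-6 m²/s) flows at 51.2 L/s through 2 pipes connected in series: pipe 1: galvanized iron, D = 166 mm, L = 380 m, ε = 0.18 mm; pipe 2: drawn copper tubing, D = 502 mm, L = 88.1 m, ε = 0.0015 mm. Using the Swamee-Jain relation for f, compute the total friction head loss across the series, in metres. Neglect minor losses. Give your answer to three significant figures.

H ≈ 14.2 m

Pipe 1: V = 2.366 m/s, Re = 1.64×10^5, ε/D = 0.00108, f = 0.02178, h_1 = f(L/D)V²/2g = 14.22 m
Pipe 2: V = 0.2587 m/s, Re = 5.43×10^4, ε/D = 2.99×10^-6, f = 0.02039, h_2 = f(L/D)V²/2g = 0.01221 m
Series → Q common, losses add: H = Σh = 14.23 m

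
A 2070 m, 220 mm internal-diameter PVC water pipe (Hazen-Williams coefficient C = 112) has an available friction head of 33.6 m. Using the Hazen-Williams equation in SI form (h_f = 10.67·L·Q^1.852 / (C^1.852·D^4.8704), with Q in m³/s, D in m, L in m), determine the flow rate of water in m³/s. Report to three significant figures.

Rearranging: Q = [h_f·C^1.852·D^4.8704 / (10.67·L)]^(1/1.852)
Q = [33.6·112^1.852·0.220^4.8704 / (10.67·2070)]^0.540 = 0.06287 m³/s

Q ≈ 0.0629 m³/s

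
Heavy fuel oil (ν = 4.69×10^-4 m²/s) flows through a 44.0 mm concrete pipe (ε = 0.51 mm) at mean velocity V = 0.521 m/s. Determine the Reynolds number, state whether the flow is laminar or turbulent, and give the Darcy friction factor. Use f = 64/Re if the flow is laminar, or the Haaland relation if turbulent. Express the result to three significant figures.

Re ≈ 48.9; laminar; f = 64/Re ≈ 1.31

Re = VD/ν = 0.5210·0.0440/4.69×10^-4 = 48.9
Re < 2300 → laminar → f = 64/Re = 1.309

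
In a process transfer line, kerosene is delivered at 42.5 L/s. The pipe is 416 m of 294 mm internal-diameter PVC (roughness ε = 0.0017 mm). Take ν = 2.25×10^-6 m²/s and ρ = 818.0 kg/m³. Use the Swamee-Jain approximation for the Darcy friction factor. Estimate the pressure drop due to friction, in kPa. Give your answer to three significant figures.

Δp ≈ 4.23 kPa

V = 4Q/(πD²) = 4·0.0425/(π·0.294²) = 0.6260 m/s
Re = VD/ν = 0.6260·0.294/2.25×10^-6 = 8.18×10^4 → turbulent
ε/D = 0.0017/294 = 5.78×10^-6
Swamee-Jain: f = 0.01867
h_f = f(L/D)V²/(2g) = 0.01867·(416/0.294)·0.6260²/(2·9.81) = 0.5277 m
Δp = ρg·h_f = 818.0·9.81·0.5277 = 4.234 kPa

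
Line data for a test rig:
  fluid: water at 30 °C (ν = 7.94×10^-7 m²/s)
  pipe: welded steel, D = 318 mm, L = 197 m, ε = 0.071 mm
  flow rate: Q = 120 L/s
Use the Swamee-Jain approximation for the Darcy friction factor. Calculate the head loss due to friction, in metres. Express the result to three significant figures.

h_f ≈ 1.12 m

V = 4Q/(πD²) = 4·0.120/(π·0.318²) = 1.511 m/s
Re = VD/ν = 1.511·0.318/7.94×10^-7 = 6.05×10^5 → turbulent
ε/D = 0.071/318 = 2.23×10^-4
Swamee-Jain: f = 0.01550
h_f = f(L/D)V²/(2g) = 0.01550·(197/0.318)·1.511²/(2·9.81) = 1.117 m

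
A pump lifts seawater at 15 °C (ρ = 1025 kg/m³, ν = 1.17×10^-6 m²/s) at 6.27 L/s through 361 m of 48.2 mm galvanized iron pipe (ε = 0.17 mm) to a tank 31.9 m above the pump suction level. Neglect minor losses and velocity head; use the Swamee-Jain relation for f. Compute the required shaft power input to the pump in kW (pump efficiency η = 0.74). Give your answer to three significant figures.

V = 4Q/(πD²) = 3.436 m/s; Re = 1.42×10^5; ε/D = 0.00353; f = 0.02845
h_f = f(L/D)V²/2g = 128.3 m
Total head H = z + h_f = 31.9 + 128.3 = 160.2 m
P_hyd = ρgQH = 1025·9.81·0.00627·160.2 = 10.10 kW
P_shaft = P_hyd/η = 10.10/0.74 = 13.64 kW

P_shaft ≈ 13.6 kW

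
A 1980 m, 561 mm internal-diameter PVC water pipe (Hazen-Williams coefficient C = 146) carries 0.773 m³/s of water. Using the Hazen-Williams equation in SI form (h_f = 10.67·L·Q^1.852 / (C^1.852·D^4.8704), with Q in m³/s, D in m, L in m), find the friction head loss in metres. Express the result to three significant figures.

h_f ≈ 21.5 m

h_f = 10.67·1980·0.773^1.852 / (146^1.852·0.561^4.8704) = 21.48 m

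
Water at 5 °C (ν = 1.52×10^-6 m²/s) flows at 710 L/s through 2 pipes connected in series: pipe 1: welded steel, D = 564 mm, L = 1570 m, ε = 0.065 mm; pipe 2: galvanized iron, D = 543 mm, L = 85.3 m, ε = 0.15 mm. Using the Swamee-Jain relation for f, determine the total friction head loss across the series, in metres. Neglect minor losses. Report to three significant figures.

Pipe 1: V = 2.842 m/s, Re = 1.05×10^6, ε/D = 1.15×10^-4, f = 0.01367, h_1 = f(L/D)V²/2g = 15.67 m
Pipe 2: V = 3.066 m/s, Re = 1.10×10^6, ε/D = 2.76×10^-4, f = 0.01548, h_2 = f(L/D)V²/2g = 1.165 m
Series → Q common, losses add: H = Σh = 16.83 m

H ≈ 16.8 m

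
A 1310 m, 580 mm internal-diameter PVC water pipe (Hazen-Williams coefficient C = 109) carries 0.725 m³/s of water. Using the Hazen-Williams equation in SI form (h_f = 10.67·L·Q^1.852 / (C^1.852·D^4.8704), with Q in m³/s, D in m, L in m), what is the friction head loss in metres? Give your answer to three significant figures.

h_f ≈ 18.4 m

h_f = 10.67·1310·0.725^1.852 / (109^1.852·0.580^4.8704) = 18.44 m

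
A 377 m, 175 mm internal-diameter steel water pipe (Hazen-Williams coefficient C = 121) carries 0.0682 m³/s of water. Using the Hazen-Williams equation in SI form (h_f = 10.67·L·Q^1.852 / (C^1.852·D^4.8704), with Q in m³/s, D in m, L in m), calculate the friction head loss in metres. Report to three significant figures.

h_f = 10.67·377·0.0682^1.852 / (121^1.852·0.175^4.8704) = 18.80 m

h_f ≈ 18.8 m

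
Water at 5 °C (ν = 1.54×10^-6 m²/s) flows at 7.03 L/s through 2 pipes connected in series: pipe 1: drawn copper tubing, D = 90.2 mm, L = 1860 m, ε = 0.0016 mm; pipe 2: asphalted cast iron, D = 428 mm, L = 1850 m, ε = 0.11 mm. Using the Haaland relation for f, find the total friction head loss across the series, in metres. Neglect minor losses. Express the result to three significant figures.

Pipe 1: V = 1.100 m/s, Re = 6.44×10^4, ε/D = 1.77×10^-5, f = 0.01963, h_1 = f(L/D)V²/2g = 24.97 m
Pipe 2: V = 0.04886 m/s, Re = 1.36×10^4, ε/D = 2.57×10^-4, f = 0.02880, h_2 = f(L/D)V²/2g = 0.01515 m
Series → Q common, losses add: H = Σh = 24.99 m

H ≈ 25.0 m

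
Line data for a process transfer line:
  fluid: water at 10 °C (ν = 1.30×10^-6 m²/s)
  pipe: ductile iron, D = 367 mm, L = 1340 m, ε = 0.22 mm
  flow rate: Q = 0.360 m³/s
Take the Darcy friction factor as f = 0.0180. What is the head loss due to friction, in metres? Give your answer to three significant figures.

h_f ≈ 38.8 m

V = 4Q/(πD²) = 4·0.360/(π·0.367²) = 3.403 m/s
h_f = f(L/D)V²/(2g) = 0.01800·(1340/0.367)·3.403²/(2·9.81) = 38.79 m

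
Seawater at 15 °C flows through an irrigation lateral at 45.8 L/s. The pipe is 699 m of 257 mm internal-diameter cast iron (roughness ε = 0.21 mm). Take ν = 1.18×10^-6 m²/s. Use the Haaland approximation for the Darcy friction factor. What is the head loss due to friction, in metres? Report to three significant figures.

V = 4Q/(πD²) = 4·0.0458/(π·0.257²) = 0.8829 m/s
Re = VD/ν = 0.8829·0.257/1.18×10^-6 = 1.92×10^5 → turbulent
ε/D = 0.21/257 = 8.17×10^-4
Haaland: f = 0.02020
h_f = f(L/D)V²/(2g) = 0.02020·(699/0.257)·0.8829²/(2·9.81) = 2.183 m

h_f ≈ 2.18 m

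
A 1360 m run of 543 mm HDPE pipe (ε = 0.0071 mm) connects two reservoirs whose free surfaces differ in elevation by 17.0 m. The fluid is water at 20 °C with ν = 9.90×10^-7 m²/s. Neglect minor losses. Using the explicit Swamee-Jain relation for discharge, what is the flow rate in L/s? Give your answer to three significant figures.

Swamee-Jain (Type II): Q = -0.965·√(gD⁵h_f/L)·ln[ε/(3.7D) + √(3.17ν²L/(gD³h_f))]
√(gD⁵h_f/L) = √(9.81·0.543⁵·17.0/1360) = 0.07608
ε/(3.7D) = 3.53×10^-6; √(3.17ν²L/(gD³h_f)) = 1.26×10^-5
Q = -0.965·0.07608·ln(1.611×10^-5) = 0.8103 m³/s
Check: V = 3.50 m/s, Re = 1.92×10^6, f = 0.01090, h_f = 17.0 m ≈ 17.0 m ✓

Q ≈ 810 L/s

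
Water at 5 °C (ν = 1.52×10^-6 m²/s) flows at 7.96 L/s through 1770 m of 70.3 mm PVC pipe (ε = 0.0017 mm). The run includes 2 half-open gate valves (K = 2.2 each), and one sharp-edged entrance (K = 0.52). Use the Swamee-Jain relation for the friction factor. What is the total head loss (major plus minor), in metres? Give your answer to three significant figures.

V = 4Q/(πD²) = 2.051 m/s; V²/2g = 0.2144 m
Re = 9.48×10^4, ε/D = 2.42×10^-5 → f = 0.01820 (Swamee-Jain)
Major: h_f = f(L/D)·V²/2g = 0.01820·25178·0.2144 = 98.25 m
Minor: ΣK = 4.92; h_m = ΣK·V²/2g = 1.055 m
Total H_L = 98.25 + 1.055 = 99.30 m

H_L ≈ 99.3 m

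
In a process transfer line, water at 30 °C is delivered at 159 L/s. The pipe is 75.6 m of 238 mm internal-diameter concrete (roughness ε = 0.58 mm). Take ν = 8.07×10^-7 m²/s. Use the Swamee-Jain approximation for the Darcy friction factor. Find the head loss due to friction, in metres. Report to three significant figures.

V = 4Q/(πD²) = 4·0.159/(π·0.238²) = 3.574 m/s
Re = VD/ν = 3.574·0.238/8.07×10^-7 = 1.05×10^6 → turbulent
ε/D = 0.58/238 = 0.00244
Swamee-Jain: f = 0.02492
h_f = f(L/D)V²/(2g) = 0.02492·(75.6/0.238)·3.574²/(2·9.81) = 5.154 m

h_f ≈ 5.15 m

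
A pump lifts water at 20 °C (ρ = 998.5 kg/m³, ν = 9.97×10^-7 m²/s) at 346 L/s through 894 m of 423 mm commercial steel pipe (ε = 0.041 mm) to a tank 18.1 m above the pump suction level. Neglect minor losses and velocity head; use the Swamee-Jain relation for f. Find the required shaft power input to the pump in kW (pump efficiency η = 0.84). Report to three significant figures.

V = 4Q/(πD²) = 2.462 m/s; Re = 1.04×10^6; ε/D = 9.69×10^-5; f = 0.01341
h_f = f(L/D)V²/2g = 8.759 m
Total head H = z + h_f = 18.1 + 8.759 = 26.86 m
P_hyd = ρgQH = 998.5·9.81·0.346·26.86 = 91.03 kW
P_shaft = P_hyd/η = 91.03/0.84 = 108.4 kW

P_shaft ≈ 108 kW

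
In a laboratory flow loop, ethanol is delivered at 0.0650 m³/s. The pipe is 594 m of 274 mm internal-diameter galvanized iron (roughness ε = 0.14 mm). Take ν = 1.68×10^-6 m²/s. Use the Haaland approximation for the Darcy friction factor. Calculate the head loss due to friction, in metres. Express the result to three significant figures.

h_f ≈ 2.53 m

V = 4Q/(πD²) = 4·0.0650/(π·0.274²) = 1.102 m/s
Re = VD/ν = 1.102·0.274/1.68×10^-6 = 1.80×10^5 → turbulent
ε/D = 0.14/274 = 5.11×10^-4
Haaland: f = 0.01887
h_f = f(L/D)V²/(2g) = 0.01887·(594/0.274)·1.102²/(2·9.81) = 2.534 m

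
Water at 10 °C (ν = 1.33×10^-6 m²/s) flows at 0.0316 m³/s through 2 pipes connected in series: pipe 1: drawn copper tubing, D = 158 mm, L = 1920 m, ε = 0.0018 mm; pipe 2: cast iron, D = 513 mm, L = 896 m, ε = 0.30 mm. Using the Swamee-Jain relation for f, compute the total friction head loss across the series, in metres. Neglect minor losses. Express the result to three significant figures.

Pipe 1: V = 1.612 m/s, Re = 1.91×10^5, ε/D = 1.14×10^-5, f = 0.01577, h_1 = f(L/D)V²/2g = 25.37 m
Pipe 2: V = 0.1529 m/s, Re = 5.90×10^4, ε/D = 5.85×10^-4, f = 0.02232, h_2 = f(L/D)V²/2g = 0.04644 m
Series → Q common, losses add: H = Σh = 25.41 m

H ≈ 25.4 m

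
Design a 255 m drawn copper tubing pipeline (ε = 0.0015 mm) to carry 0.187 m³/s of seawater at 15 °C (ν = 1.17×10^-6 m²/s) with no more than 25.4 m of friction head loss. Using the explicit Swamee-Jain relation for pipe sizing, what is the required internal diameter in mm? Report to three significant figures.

D ≈ 205 mm

Swamee-Jain (Type III): D = 0.66·[ε^1.25·(LQ²/(gh_f))^4.75 + ν·Q^9.4·(L/(gh_f))^5.2]^0.04
LQ²/(gh_f) = 0.03579; L/(gh_f) = 1.023
Term 1 = ε^1.25·(…)^4.75 = 7.08×10^-15; Term 2 = ν·Q^9.4·(…)^5.2 = 1.89×10^-13
D = 0.66·(7.08×10^-15 + 1.89×10^-13)^0.04 = 0.2047 m = 205 mm
Check: V = 5.68 m/s, Re = 9.94×10^5, f = 0.01180, h_f = 24.2 m ≈ 25.4 m ✓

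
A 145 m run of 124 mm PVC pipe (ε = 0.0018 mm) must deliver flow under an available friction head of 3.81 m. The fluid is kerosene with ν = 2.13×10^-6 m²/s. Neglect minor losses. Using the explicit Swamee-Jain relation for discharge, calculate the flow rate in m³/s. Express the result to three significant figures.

Swamee-Jain (Type II): Q = -0.965·√(gD⁵h_f/L)·ln[ε/(3.7D) + √(3.17ν²L/(gD³h_f))]
√(gD⁵h_f/L) = √(9.81·0.124⁵·3.81/145) = 0.002749
ε/(3.7D) = 3.92×10^-6; √(3.17ν²L/(gD³h_f)) = 1.71×10^-4
Q = -0.965·0.002749·ln(1.750×10^-4) = 0.02295 m³/s
Check: V = 1.90 m/s, Re = 1.11×10^5, f = 0.01759, h_f = 3.78 m ≈ 3.81 m ✓

Q ≈ 0.0229 m³/s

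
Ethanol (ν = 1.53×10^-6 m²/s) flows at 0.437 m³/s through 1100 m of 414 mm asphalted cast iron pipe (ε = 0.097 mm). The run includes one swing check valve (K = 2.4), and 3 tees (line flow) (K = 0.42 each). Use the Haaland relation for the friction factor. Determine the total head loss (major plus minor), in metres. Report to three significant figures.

V = 4Q/(πD²) = 3.246 m/s; V²/2g = 0.5371 m
Re = 8.78×10^5, ε/D = 2.34×10^-4 → f = 0.01506 (Haaland)
Major: h_f = f(L/D)·V²/2g = 0.01506·2657·0.5371 = 21.49 m
Minor: ΣK = 3.66; h_m = ΣK·V²/2g = 1.966 m
Total H_L = 21.49 + 1.966 = 23.46 m

H_L ≈ 23.5 m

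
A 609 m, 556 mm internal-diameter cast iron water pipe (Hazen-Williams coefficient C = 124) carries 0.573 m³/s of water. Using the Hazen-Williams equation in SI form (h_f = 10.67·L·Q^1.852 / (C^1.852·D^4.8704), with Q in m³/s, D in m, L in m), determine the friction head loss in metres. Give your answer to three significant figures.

h_f ≈ 5.36 m

h_f = 10.67·609·0.573^1.852 / (124^1.852·0.556^4.8704) = 5.364 m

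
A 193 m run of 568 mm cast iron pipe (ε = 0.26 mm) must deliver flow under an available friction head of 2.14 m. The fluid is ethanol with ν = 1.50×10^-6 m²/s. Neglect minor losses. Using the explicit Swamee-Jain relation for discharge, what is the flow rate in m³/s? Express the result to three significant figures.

Swamee-Jain (Type II): Q = -0.965·√(gD⁵h_f/L)·ln[ε/(3.7D) + √(3.17ν²L/(gD³h_f))]
√(gD⁵h_f/L) = √(9.81·0.568⁵·2.14/193) = 0.08019
ε/(3.7D) = 1.24×10^-4; √(3.17ν²L/(gD³h_f)) = 1.89×10^-5
Q = -0.965·0.08019·ln(1.426×10^-4) = 0.6853 m³/s
Check: V = 2.70 m/s, Re = 1.02×10^6, f = 0.01699, h_f = 2.15 m ≈ 2.14 m ✓

Q ≈ 0.685 m³/s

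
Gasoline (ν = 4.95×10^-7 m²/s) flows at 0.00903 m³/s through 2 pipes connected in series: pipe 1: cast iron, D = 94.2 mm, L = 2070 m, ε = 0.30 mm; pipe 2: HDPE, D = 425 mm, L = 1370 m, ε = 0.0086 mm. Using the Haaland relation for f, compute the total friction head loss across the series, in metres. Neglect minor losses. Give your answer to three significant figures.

Pipe 1: V = 1.296 m/s, Re = 2.47×10^5, ε/D = 0.00318, f = 0.02713, h_1 = f(L/D)V²/2g = 51.02 m
Pipe 2: V = 0.06365 m/s, Re = 5.47×10^4, ε/D = 2.02×10^-5, f = 0.02036, h_2 = f(L/D)V²/2g = 0.01355 m
Series → Q common, losses add: H = Σh = 51.03 m

H ≈ 51.0 m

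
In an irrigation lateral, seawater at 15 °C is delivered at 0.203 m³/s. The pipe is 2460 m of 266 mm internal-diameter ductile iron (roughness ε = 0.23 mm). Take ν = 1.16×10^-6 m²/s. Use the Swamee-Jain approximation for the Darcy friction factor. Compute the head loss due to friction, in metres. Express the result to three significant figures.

h_f ≈ 122 m

V = 4Q/(πD²) = 4·0.203/(π·0.266²) = 3.653 m/s
Re = VD/ν = 3.653·0.266/1.16×10^-6 = 8.38×10^5 → turbulent
ε/D = 0.23/266 = 8.65×10^-4
Swamee-Jain: f = 0.01946
h_f = f(L/D)V²/(2g) = 0.01946·(2460/0.266)·3.653²/(2·9.81) = 122.4 m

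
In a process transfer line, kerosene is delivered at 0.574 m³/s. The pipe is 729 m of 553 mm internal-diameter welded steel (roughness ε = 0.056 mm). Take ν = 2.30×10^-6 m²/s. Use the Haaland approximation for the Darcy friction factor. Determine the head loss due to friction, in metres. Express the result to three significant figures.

V = 4Q/(πD²) = 4·0.574/(π·0.553²) = 2.390 m/s
Re = VD/ν = 2.390·0.553/2.30×10^-6 = 5.75×10^5 → turbulent
ε/D = 0.056/553 = 1.01×10^-4
Haaland: f = 0.01406
h_f = f(L/D)V²/(2g) = 0.01406·(729/0.553)·2.390²/(2·9.81) = 5.395 m

h_f ≈ 5.39 m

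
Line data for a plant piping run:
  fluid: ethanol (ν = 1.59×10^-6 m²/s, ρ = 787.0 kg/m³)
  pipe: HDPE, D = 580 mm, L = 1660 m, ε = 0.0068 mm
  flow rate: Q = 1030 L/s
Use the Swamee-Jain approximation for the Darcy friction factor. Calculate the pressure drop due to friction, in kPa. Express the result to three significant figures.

Δp ≈ 193 kPa

V = 4Q/(πD²) = 4·1.03/(π·0.580²) = 3.898 m/s
Re = VD/ν = 3.898·0.580/1.59×10^-6 = 1.42×10^6 → turbulent
ε/D = 0.0068/580 = 1.17×10^-5
Swamee-Jain: f = 0.01130
h_f = f(L/D)V²/(2g) = 0.01130·(1660/0.580)·3.898²/(2·9.81) = 25.06 m
Δp = ρg·h_f = 787.0·9.81·25.06 = 193.5 kPa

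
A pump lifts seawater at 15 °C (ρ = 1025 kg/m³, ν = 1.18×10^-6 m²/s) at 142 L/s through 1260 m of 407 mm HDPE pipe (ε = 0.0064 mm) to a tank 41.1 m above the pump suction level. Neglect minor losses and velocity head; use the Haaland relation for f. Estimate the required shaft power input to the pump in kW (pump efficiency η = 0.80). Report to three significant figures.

V = 4Q/(πD²) = 1.091 m/s; Re = 3.76×10^5; ε/D = 1.57×10^-5; f = 0.01390
h_f = f(L/D)V²/2g = 2.613 m
Total head H = z + h_f = 41.1 + 2.613 = 43.71 m
P_hyd = ρgQH = 1025·9.81·0.142·43.71 = 62.42 kW
P_shaft = P_hyd/η = 62.42/0.80 = 78.02 kW

P_shaft ≈ 78.0 kW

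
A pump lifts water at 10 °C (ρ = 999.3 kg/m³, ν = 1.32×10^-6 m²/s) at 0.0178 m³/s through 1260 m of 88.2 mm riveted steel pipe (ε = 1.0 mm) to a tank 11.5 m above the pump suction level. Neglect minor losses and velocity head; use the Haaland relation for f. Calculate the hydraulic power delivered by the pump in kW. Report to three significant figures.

V = 4Q/(πD²) = 2.913 m/s; Re = 1.95×10^5; ε/D = 0.0113; f = 0.03991
h_f = f(L/D)V²/2g = 246.7 m
Total head H = z + h_f = 11.5 + 246.7 = 258.2 m
P_hyd = ρgQH = 999.3·9.81·0.0178·258.2 = 45.05 kW

P_hyd ≈ 45.0 kW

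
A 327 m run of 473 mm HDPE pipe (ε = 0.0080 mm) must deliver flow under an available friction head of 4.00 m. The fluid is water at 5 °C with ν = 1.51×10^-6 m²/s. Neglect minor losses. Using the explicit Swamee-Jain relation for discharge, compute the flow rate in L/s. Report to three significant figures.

Swamee-Jain (Type II): Q = -0.965·√(gD⁵h_f/L)·ln[ε/(3.7D) + √(3.17ν²L/(gD³h_f))]
√(gD⁵h_f/L) = √(9.81·0.473⁵·4.00/327) = 0.05330
ε/(3.7D) = 4.57×10^-6; √(3.17ν²L/(gD³h_f)) = 2.39×10^-5
Q = -0.965·0.05330·ln(2.843×10^-5) = 0.5384 m³/s
Check: V = 3.06 m/s, Re = 9.60×10^5, f = 0.01208, h_f = 4.00 m ≈ 4.00 m ✓

Q ≈ 538 L/s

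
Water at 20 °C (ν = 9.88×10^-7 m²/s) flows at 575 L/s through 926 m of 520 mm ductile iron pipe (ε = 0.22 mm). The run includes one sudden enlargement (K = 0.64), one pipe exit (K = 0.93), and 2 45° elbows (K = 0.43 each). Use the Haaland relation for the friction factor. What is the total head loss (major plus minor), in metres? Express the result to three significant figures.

V = 4Q/(πD²) = 2.708 m/s; V²/2g = 0.3736 m
Re = 1.43×10^6, ε/D = 4.23×10^-4 → f = 0.01648 (Haaland)
Major: h_f = f(L/D)·V²/2g = 0.01648·1781·0.3736 = 10.96 m
Minor: ΣK = 2.43; h_m = ΣK·V²/2g = 0.9079 m
Total H_L = 10.96 + 0.9079 = 11.87 m

H_L ≈ 11.9 m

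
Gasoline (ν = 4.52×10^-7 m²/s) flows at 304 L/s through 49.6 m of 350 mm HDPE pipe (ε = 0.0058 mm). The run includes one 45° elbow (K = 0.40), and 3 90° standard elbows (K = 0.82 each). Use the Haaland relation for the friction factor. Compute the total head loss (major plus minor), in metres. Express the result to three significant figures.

H_L ≈ 2.22 m

V = 4Q/(πD²) = 3.160 m/s; V²/2g = 0.5089 m
Re = 2.45×10^6, ε/D = 1.66×10^-5 → f = 0.01058 (Haaland)
Major: h_f = f(L/D)·V²/2g = 0.01058·141.7·0.5089 = 0.7631 m
Minor: ΣK = 2.86; h_m = ΣK·V²/2g = 1.455 m
Total H_L = 0.7631 + 1.455 = 2.218 m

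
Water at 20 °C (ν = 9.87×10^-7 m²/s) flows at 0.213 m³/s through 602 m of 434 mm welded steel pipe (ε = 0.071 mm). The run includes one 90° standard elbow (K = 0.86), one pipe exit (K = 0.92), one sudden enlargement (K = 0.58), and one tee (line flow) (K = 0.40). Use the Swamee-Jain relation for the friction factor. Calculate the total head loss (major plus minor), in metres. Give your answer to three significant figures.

V = 4Q/(πD²) = 1.440 m/s; V²/2g = 0.1057 m
Re = 6.33×10^5, ε/D = 1.64×10^-4 → f = 0.01484 (Swamee-Jain)
Major: h_f = f(L/D)·V²/2g = 0.01484·1387·0.1057 = 2.175 m
Minor: ΣK = 2.76; h_m = ΣK·V²/2g = 0.2916 m
Total H_L = 2.175 + 0.2916 = 2.467 m

H_L ≈ 2.47 m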